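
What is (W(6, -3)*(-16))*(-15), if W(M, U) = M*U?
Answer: -4320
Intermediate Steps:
(W(6, -3)*(-16))*(-15) = ((6*(-3))*(-16))*(-15) = -18*(-16)*(-15) = 288*(-15) = -4320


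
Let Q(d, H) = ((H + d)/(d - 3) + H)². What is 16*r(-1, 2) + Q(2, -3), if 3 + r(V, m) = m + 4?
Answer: 52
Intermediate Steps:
r(V, m) = 1 + m (r(V, m) = -3 + (m + 4) = -3 + (4 + m) = 1 + m)
Q(d, H) = (H + (H + d)/(-3 + d))² (Q(d, H) = ((H + d)/(-3 + d) + H)² = (H + (H + d)/(-3 + d))²)
16*r(-1, 2) + Q(2, -3) = 16*(1 + 2) + (2 - 2*(-3) - 3*2)²/(-3 + 2)² = 16*3 + (2 + 6 - 6)²/(-1)² = 48 + 1*2² = 48 + 1*4 = 48 + 4 = 52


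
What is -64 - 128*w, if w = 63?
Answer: -8128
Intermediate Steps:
-64 - 128*w = -64 - 128*63 = -64 - 8064 = -8128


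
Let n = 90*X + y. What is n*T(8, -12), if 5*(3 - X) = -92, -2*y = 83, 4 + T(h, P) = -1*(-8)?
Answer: 7538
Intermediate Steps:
T(h, P) = 4 (T(h, P) = -4 - 1*(-8) = -4 + 8 = 4)
y = -83/2 (y = -½*83 = -83/2 ≈ -41.500)
X = 107/5 (X = 3 - ⅕*(-92) = 3 + 92/5 = 107/5 ≈ 21.400)
n = 3769/2 (n = 90*(107/5) - 83/2 = 1926 - 83/2 = 3769/2 ≈ 1884.5)
n*T(8, -12) = (3769/2)*4 = 7538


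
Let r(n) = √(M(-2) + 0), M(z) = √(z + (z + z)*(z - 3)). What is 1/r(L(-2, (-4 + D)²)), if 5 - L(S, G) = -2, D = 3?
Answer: 2^(¾)*√3/6 ≈ 0.48549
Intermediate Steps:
L(S, G) = 7 (L(S, G) = 5 - 1*(-2) = 5 + 2 = 7)
M(z) = √(z + 2*z*(-3 + z)) (M(z) = √(z + (2*z)*(-3 + z)) = √(z + 2*z*(-3 + z)))
r(n) = 2^(¼)*√3 (r(n) = √(√(-2*(-5 + 2*(-2))) + 0) = √(√(-2*(-5 - 4)) + 0) = √(√(-2*(-9)) + 0) = √(√18 + 0) = √(3*√2 + 0) = √(3*√2) = 2^(¼)*√3)
1/r(L(-2, (-4 + D)²)) = 1/(2^(¼)*√3) = 2^(¾)*√3/6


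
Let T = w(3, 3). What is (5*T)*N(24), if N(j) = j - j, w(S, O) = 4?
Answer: 0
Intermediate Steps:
N(j) = 0
T = 4
(5*T)*N(24) = (5*4)*0 = 20*0 = 0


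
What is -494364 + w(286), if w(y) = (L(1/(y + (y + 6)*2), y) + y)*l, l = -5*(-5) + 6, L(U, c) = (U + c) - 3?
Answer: -414750719/870 ≈ -4.7673e+5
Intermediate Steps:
L(U, c) = -3 + U + c
l = 31 (l = 25 + 6 = 31)
w(y) = -93 + 31/(12 + 3*y) + 62*y (w(y) = ((-3 + 1/(y + (y + 6)*2) + y) + y)*31 = ((-3 + 1/(y + (6 + y)*2) + y) + y)*31 = ((-3 + 1/(y + (12 + 2*y)) + y) + y)*31 = ((-3 + 1/(12 + 3*y) + y) + y)*31 = ((-3 + y + 1/(12 + 3*y)) + y)*31 = (-3 + 1/(12 + 3*y) + 2*y)*31 = -93 + 31/(12 + 3*y) + 62*y)
-494364 + w(286) = -494364 + 31*(-35 + 6*286**2 + 15*286)/(3*(4 + 286)) = -494364 + (31/3)*(-35 + 6*81796 + 4290)/290 = -494364 + (31/3)*(1/290)*(-35 + 490776 + 4290) = -494364 + (31/3)*(1/290)*495031 = -494364 + 15345961/870 = -414750719/870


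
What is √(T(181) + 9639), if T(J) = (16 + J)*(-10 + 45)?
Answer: √16534 ≈ 128.58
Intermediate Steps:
T(J) = 560 + 35*J (T(J) = (16 + J)*35 = 560 + 35*J)
√(T(181) + 9639) = √((560 + 35*181) + 9639) = √((560 + 6335) + 9639) = √(6895 + 9639) = √16534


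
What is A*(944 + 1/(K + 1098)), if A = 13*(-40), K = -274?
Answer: -50560705/103 ≈ -4.9088e+5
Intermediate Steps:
A = -520
A*(944 + 1/(K + 1098)) = -520*(944 + 1/(-274 + 1098)) = -520*(944 + 1/824) = -520*777857/824 = -50560705/103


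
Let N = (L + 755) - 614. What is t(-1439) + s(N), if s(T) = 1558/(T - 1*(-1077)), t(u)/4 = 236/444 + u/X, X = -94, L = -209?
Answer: 341653036/5263953 ≈ 64.904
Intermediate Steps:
N = -68 (N = (-209 + 755) - 614 = 546 - 614 = -68)
t(u) = 236/111 - 2*u/47 (t(u) = 4*(236/444 + u/(-94)) = 4*(236*(1/444) + u*(-1/94)) = 4*(59/111 - u/94) = 236/111 - 2*u/47)
s(T) = 1558/(1077 + T) (s(T) = 1558/(T + 1077) = 1558/(1077 + T))
t(-1439) + s(N) = (236/111 - 2/47*(-1439)) + 1558/(1077 - 68) = (236/111 + 2878/47) + 1558/1009 = 330550/5217 + 1558*(1/1009) = 330550/5217 + 1558/1009 = 341653036/5263953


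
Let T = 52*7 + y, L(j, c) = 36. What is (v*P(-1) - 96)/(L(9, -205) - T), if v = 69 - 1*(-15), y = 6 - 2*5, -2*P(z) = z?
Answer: 1/6 ≈ 0.16667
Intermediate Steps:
P(z) = -z/2
y = -4 (y = 6 - 10 = -4)
v = 84 (v = 69 + 15 = 84)
T = 360 (T = 52*7 - 4 = 364 - 4 = 360)
(v*P(-1) - 96)/(L(9, -205) - T) = (84*(-1/2*(-1)) - 96)/(36 - 1*360) = (84*(1/2) - 96)/(36 - 360) = (42 - 96)/(-324) = -54*(-1/324) = 1/6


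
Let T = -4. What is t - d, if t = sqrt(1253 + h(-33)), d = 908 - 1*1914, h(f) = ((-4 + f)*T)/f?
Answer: 1006 + sqrt(1359633)/33 ≈ 1041.3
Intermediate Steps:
h(f) = (16 - 4*f)/f (h(f) = ((-4 + f)*(-4))/f = (16 - 4*f)/f)
d = -1006 (d = 908 - 1914 = -1006)
t = sqrt(1359633)/33 (t = sqrt(1253 + (-4 + 16/(-33))) = sqrt(1253 + (-4 + 16*(-1/33))) = sqrt(1253 + (-4 - 16/33)) = sqrt(1253 - 148/33) = sqrt(41201/33) = sqrt(1359633)/33 ≈ 35.334)
t - d = sqrt(1359633)/33 - 1*(-1006) = sqrt(1359633)/33 + 1006 = 1006 + sqrt(1359633)/33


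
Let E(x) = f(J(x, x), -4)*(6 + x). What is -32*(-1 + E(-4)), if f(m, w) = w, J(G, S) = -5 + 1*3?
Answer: 288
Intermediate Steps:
J(G, S) = -2 (J(G, S) = -5 + 3 = -2)
E(x) = -24 - 4*x (E(x) = -4*(6 + x) = -24 - 4*x)
-32*(-1 + E(-4)) = -32*(-1 + (-24 - 4*(-4))) = -32*(-1 + (-24 + 16)) = -32*(-1 - 8) = -32*(-9) = 288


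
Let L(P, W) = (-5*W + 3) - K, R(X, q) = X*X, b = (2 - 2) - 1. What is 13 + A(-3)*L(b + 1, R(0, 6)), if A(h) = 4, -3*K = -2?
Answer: 67/3 ≈ 22.333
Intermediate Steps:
K = ⅔ (K = -⅓*(-2) = ⅔ ≈ 0.66667)
b = -1 (b = 0 - 1 = -1)
R(X, q) = X²
L(P, W) = 7/3 - 5*W (L(P, W) = (-5*W + 3) - 1*⅔ = (3 - 5*W) - ⅔ = 7/3 - 5*W)
13 + A(-3)*L(b + 1, R(0, 6)) = 13 + 4*(7/3 - 5*0²) = 13 + 4*(7/3 - 5*0) = 13 + 4*(7/3 + 0) = 13 + 4*(7/3) = 13 + 28/3 = 67/3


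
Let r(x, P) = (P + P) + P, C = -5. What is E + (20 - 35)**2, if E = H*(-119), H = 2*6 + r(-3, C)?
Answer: 582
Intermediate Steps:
r(x, P) = 3*P (r(x, P) = 2*P + P = 3*P)
H = -3 (H = 2*6 + 3*(-5) = 12 - 15 = -3)
E = 357 (E = -3*(-119) = 357)
E + (20 - 35)**2 = 357 + (20 - 35)**2 = 357 + (-15)**2 = 357 + 225 = 582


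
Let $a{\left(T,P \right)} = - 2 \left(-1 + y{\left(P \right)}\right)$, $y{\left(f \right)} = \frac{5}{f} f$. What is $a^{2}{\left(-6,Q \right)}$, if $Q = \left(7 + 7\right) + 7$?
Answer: $64$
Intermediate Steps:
$y{\left(f \right)} = 5$
$Q = 21$ ($Q = 14 + 7 = 21$)
$a{\left(T,P \right)} = -8$ ($a{\left(T,P \right)} = - 2 \left(-1 + 5\right) = \left(-2\right) 4 = -8$)
$a^{2}{\left(-6,Q \right)} = \left(-8\right)^{2} = 64$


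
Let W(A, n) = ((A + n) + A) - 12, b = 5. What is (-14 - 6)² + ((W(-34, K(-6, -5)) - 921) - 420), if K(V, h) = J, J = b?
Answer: -1016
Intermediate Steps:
J = 5
K(V, h) = 5
W(A, n) = -12 + n + 2*A (W(A, n) = (n + 2*A) - 12 = -12 + n + 2*A)
(-14 - 6)² + ((W(-34, K(-6, -5)) - 921) - 420) = (-14 - 6)² + (((-12 + 5 + 2*(-34)) - 921) - 420) = (-20)² + (((-12 + 5 - 68) - 921) - 420) = 400 + ((-75 - 921) - 420) = 400 + (-996 - 420) = 400 - 1416 = -1016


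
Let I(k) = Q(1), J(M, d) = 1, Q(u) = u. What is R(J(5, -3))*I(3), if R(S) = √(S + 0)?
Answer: 1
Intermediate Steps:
I(k) = 1
R(S) = √S
R(J(5, -3))*I(3) = √1*1 = 1*1 = 1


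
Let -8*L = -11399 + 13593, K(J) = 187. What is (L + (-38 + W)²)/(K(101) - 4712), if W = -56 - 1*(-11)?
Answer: -26459/18100 ≈ -1.4618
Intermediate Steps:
L = -1097/4 (L = -(-11399 + 13593)/8 = -⅛*2194 = -1097/4 ≈ -274.25)
W = -45 (W = -56 + 11 = -45)
(L + (-38 + W)²)/(K(101) - 4712) = (-1097/4 + (-38 - 45)²)/(187 - 4712) = (-1097/4 + (-83)²)/(-4525) = (-1097/4 + 6889)*(-1/4525) = (26459/4)*(-1/4525) = -26459/18100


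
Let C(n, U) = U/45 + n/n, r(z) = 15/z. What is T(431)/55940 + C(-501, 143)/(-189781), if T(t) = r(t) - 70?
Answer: -52412155759/41180818314060 ≈ -0.0012727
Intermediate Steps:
C(n, U) = 1 + U/45 (C(n, U) = U*(1/45) + 1 = U/45 + 1 = 1 + U/45)
T(t) = -70 + 15/t (T(t) = 15/t - 70 = -70 + 15/t)
T(431)/55940 + C(-501, 143)/(-189781) = (-70 + 15/431)/55940 + (1 + (1/45)*143)/(-189781) = (-70 + 15*(1/431))*(1/55940) + (1 + 143/45)*(-1/189781) = (-70 + 15/431)*(1/55940) + (188/45)*(-1/189781) = -30155/431*1/55940 - 188/8540145 = -6031/4822028 - 188/8540145 = -52412155759/41180818314060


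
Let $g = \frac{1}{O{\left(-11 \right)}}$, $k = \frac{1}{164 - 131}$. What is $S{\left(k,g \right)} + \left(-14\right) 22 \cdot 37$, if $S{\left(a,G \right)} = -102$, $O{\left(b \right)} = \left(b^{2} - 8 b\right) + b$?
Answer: $-11498$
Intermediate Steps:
$O{\left(b \right)} = b^{2} - 7 b$
$k = \frac{1}{33} \approx 0.030303$
$g = \frac{1}{198}$ ($g = \frac{1}{\left(-11\right) \left(-7 - 11\right)} = \frac{1}{\left(-11\right) \left(-18\right)} = \frac{1}{198} \approx 0.0050505$)
$S{\left(k,g \right)} + \left(-14\right) 22 \cdot 37 = -102 + \left(-14\right) 22 \cdot 37 = -102 - 11396 = -11498$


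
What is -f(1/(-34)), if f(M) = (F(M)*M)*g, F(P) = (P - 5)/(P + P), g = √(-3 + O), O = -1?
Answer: 171*I/34 ≈ 5.0294*I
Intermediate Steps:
g = 2*I (g = √(-3 - 1) = √(-4) = 2*I ≈ 2.0*I)
F(P) = (-5 + P)/(2*P) (F(P) = (-5 + P)/((2*P)) = (-5 + P)*(1/(2*P)) = (-5 + P)/(2*P))
f(M) = 2*I*(-5/2 + M/2) (f(M) = (((-5 + M)/(2*M))*M)*(2*I) = (-5/2 + M/2)*(2*I) = 2*I*(-5/2 + M/2))
-f(1/(-34)) = -I*(-5 + 1/(-34)) = -I*(-5 - 1/34) = -I*(-171)/34 = -(-171)*I/34 = 171*I/34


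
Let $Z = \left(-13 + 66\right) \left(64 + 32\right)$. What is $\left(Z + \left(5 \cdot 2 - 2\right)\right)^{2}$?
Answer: $25969216$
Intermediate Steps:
$Z = 5088$ ($Z = 53 \cdot 96 = 5088$)
$\left(Z + \left(5 \cdot 2 - 2\right)\right)^{2} = \left(5088 + \left(5 \cdot 2 - 2\right)\right)^{2} = \left(5088 + \left(10 - 2\right)\right)^{2} = \left(5088 + 8\right)^{2} = 5096^{2} = 25969216$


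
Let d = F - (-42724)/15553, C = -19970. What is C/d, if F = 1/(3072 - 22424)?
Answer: -1202120734064/165355859 ≈ -7269.9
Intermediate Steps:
F = -1/19352 (F = 1/(-19352) = -1/19352 ≈ -5.1674e-5)
d = 826779295/300981656 (d = -1/19352 - (-42724)/15553 = -1/19352 - 1*(-42724/15553) = -1/19352 + 42724/15553 = 826779295/300981656 ≈ 2.7469)
C/d = -19970/826779295/300981656 = -19970*300981656/826779295 = -1202120734064/165355859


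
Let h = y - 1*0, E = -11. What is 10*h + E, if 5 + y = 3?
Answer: -31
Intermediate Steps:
y = -2 (y = -5 + 3 = -2)
h = -2 (h = -2 - 1*0 = -2 + 0 = -2)
10*h + E = 10*(-2) - 11 = -20 - 11 = -31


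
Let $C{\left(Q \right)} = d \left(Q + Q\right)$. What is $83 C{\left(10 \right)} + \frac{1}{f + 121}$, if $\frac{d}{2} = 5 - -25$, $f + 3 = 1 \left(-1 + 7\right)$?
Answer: $\frac{12350401}{124} \approx 99600.0$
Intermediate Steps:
$f = 3$ ($f = -3 + 1 \left(-1 + 7\right) = -3 + 1 \cdot 6 = -3 + 6 = 3$)
$d = 60$ ($d = 2 \left(5 - -25\right) = 2 \left(5 + 25\right) = 2 \cdot 30 = 60$)
$C{\left(Q \right)} = 120 Q$ ($C{\left(Q \right)} = 60 \left(Q + Q\right) = 60 \cdot 2 Q = 120 Q$)
$83 C{\left(10 \right)} + \frac{1}{f + 121} = 83 \cdot 120 \cdot 10 + \frac{1}{3 + 121} = 83 \cdot 1200 + \frac{1}{124} = 99600 + \frac{1}{124} = \frac{12350401}{124}$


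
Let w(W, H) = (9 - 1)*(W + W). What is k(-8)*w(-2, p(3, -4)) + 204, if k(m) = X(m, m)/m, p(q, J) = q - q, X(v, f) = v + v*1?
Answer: 140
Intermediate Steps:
X(v, f) = 2*v (X(v, f) = v + v = 2*v)
p(q, J) = 0
w(W, H) = 16*W (w(W, H) = 8*(2*W) = 16*W)
k(m) = 2 (k(m) = (2*m)/m = 2)
k(-8)*w(-2, p(3, -4)) + 204 = 2*(16*(-2)) + 204 = 2*(-32) + 204 = -64 + 204 = 140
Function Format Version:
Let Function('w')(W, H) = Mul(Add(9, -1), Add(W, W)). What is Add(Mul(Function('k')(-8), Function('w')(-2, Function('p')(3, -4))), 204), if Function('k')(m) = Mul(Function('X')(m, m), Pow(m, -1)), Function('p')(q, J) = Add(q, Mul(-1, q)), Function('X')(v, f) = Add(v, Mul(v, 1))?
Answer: 140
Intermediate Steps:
Function('X')(v, f) = Mul(2, v) (Function('X')(v, f) = Add(v, v) = Mul(2, v))
Function('p')(q, J) = 0
Function('w')(W, H) = Mul(16, W) (Function('w')(W, H) = Mul(8, Mul(2, W)) = Mul(16, W))
Function('k')(m) = 2 (Function('k')(m) = Mul(Mul(2, m), Pow(m, -1)) = 2)
Add(Mul(Function('k')(-8), Function('w')(-2, Function('p')(3, -4))), 204) = Add(Mul(2, Mul(16, -2)), 204) = Add(Mul(2, -32), 204) = Add(-64, 204) = 140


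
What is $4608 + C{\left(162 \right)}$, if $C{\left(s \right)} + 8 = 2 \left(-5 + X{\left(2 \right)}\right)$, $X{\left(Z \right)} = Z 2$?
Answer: $4598$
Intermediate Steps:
$X{\left(Z \right)} = 2 Z$
$C{\left(s \right)} = -10$ ($C{\left(s \right)} = -8 + 2 \left(-5 + 2 \cdot 2\right) = -8 + 2 \left(-5 + 4\right) = -8 + 2 \left(-1\right) = -8 - 2 = -10$)
$4608 + C{\left(162 \right)} = 4608 - 10 = 4598$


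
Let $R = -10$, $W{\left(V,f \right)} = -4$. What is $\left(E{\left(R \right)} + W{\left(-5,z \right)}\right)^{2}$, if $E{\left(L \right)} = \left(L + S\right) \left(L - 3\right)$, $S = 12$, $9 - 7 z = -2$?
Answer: $900$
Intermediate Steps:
$z = \frac{11}{7}$ ($z = \frac{9}{7} - - \frac{2}{7} = \frac{9}{7} + \frac{2}{7} = \frac{11}{7} \approx 1.5714$)
$E{\left(L \right)} = \left(-3 + L\right) \left(12 + L\right)$ ($E{\left(L \right)} = \left(L + 12\right) \left(L - 3\right) = \left(12 + L\right) \left(-3 + L\right) = \left(-3 + L\right) \left(12 + L\right)$)
$\left(E{\left(R \right)} + W{\left(-5,z \right)}\right)^{2} = \left(\left(-36 + \left(-10\right)^{2} + 9 \left(-10\right)\right) - 4\right)^{2} = \left(\left(-36 + 100 - 90\right) - 4\right)^{2} = \left(-26 - 4\right)^{2} = \left(-30\right)^{2} = 900$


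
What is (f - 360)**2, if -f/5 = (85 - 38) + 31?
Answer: 562500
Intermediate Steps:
f = -390 (f = -5*((85 - 38) + 31) = -5*(47 + 31) = -5*78 = -390)
(f - 360)**2 = (-390 - 360)**2 = (-750)**2 = 562500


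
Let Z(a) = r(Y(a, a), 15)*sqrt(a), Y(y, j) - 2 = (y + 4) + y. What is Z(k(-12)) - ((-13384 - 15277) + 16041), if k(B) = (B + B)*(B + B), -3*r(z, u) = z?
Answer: 3356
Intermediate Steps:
Y(y, j) = 6 + 2*y (Y(y, j) = 2 + ((y + 4) + y) = 2 + ((4 + y) + y) = 2 + (4 + 2*y) = 6 + 2*y)
r(z, u) = -z/3
k(B) = 4*B**2 (k(B) = (2*B)*(2*B) = 4*B**2)
Z(a) = sqrt(a)*(-2 - 2*a/3) (Z(a) = (-(6 + 2*a)/3)*sqrt(a) = (-2 - 2*a/3)*sqrt(a) = sqrt(a)*(-2 - 2*a/3))
Z(k(-12)) - ((-13384 - 15277) + 16041) = 2*sqrt(4*(-12)**2)*(-3 - 4*(-12)**2)/3 - ((-13384 - 15277) + 16041) = 2*sqrt(4*144)*(-3 - 4*144)/3 - (-28661 + 16041) = 2*sqrt(576)*(-3 - 1*576)/3 - 1*(-12620) = (2/3)*24*(-3 - 576) + 12620 = (2/3)*24*(-579) + 12620 = -9264 + 12620 = 3356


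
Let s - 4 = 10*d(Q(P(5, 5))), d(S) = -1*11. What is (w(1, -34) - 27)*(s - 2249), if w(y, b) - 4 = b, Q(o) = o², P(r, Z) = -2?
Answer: 134235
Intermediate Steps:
w(y, b) = 4 + b
d(S) = -11
s = -106 (s = 4 + 10*(-11) = 4 - 110 = -106)
(w(1, -34) - 27)*(s - 2249) = ((4 - 34) - 27)*(-106 - 2249) = (-30 - 27)*(-2355) = -57*(-2355) = 134235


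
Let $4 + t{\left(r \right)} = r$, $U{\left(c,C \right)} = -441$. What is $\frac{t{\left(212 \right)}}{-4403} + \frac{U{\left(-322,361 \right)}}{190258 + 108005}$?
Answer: $- \frac{435241}{8933687} \approx -0.048719$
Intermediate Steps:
$t{\left(r \right)} = -4 + r$
$\frac{t{\left(212 \right)}}{-4403} + \frac{U{\left(-322,361 \right)}}{190258 + 108005} = \frac{-4 + 212}{-4403} - \frac{441}{190258 + 108005} = 208 \left(- \frac{1}{4403}\right) - \frac{441}{298263} = - \frac{208}{4403} - \frac{3}{2029} = - \frac{435241}{8933687}$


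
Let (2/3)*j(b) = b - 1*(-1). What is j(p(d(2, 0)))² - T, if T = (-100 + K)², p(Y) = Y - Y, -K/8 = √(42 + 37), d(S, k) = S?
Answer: -60215/4 - 1600*√79 ≈ -29275.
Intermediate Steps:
K = -8*√79 (K = -8*√(42 + 37) = -8*√79 ≈ -71.106)
p(Y) = 0
j(b) = 3/2 + 3*b/2 (j(b) = 3*(b - 1*(-1))/2 = 3*(b + 1)/2 = 3*(1 + b)/2 = 3/2 + 3*b/2)
T = (-100 - 8*√79)² ≈ 29277.
j(p(d(2, 0)))² - T = (3/2 + (3/2)*0)² - (15056 + 1600*√79) = (3/2 + 0)² + (-15056 - 1600*√79) = (3/2)² + (-15056 - 1600*√79) = 9/4 + (-15056 - 1600*√79) = -60215/4 - 1600*√79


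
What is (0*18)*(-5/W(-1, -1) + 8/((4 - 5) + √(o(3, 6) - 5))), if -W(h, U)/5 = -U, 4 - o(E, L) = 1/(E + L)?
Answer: 0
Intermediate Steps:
o(E, L) = 4 - 1/(E + L)
W(h, U) = 5*U (W(h, U) = -(-5)*U = 5*U)
(0*18)*(-5/W(-1, -1) + 8/((4 - 5) + √(o(3, 6) - 5))) = (0*18)*(-5/(5*(-1)) + 8/((4 - 5) + √((-1 + 4*3 + 4*6)/(3 + 6) - 5))) = 0*(-5/(-5) + 8/(-1 + √((-1 + 12 + 24)/9 - 5))) = 0*(-5*(-⅕) + 8/(-1 + √((⅑)*35 - 5))) = 0*(1 + 8/(-1 + √(35/9 - 5))) = 0*(1 + 8/(-1 + √(-10/9))) = 0*(1 + 8/(-1 + I*√10/3)) = 0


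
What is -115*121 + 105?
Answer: -13810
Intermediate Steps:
-115*121 + 105 = -13915 + 105 = -13810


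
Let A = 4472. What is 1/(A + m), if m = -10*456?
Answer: -1/88 ≈ -0.011364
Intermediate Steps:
m = -4560
1/(A + m) = 1/(4472 - 4560) = 1/(-88) = -1/88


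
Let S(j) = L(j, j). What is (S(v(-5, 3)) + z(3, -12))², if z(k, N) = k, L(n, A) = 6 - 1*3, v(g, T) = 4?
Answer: 36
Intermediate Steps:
L(n, A) = 3 (L(n, A) = 6 - 3 = 3)
S(j) = 3
(S(v(-5, 3)) + z(3, -12))² = (3 + 3)² = 6² = 36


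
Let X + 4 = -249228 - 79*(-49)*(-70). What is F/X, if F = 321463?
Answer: -321463/520202 ≈ -0.61796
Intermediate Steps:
X = -520202 (X = -4 + (-249228 - 79*(-49)*(-70)) = -4 + (-249228 - (-3871)*(-70)) = -4 + (-249228 - 1*270970) = -4 + (-249228 - 270970) = -4 - 520198 = -520202)
F/X = 321463/(-520202) = 321463*(-1/520202) = -321463/520202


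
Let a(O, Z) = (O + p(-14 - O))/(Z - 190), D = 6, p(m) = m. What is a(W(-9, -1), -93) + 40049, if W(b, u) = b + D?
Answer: 11333881/283 ≈ 40049.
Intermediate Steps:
W(b, u) = 6 + b (W(b, u) = b + 6 = 6 + b)
a(O, Z) = -14/(-190 + Z) (a(O, Z) = (O + (-14 - O))/(Z - 190) = -14/(-190 + Z))
a(W(-9, -1), -93) + 40049 = -14/(-190 - 93) + 40049 = -14/(-283) + 40049 = -14*(-1/283) + 40049 = 14/283 + 40049 = 11333881/283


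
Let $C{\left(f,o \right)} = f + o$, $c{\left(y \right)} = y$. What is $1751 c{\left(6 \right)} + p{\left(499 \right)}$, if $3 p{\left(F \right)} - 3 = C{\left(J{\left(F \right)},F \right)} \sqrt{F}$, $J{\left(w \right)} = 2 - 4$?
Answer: $10507 + \frac{497 \sqrt{499}}{3} \approx 14208.0$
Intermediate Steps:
$J{\left(w \right)} = -2$
$p{\left(F \right)} = 1 + \frac{\sqrt{F} \left(-2 + F\right)}{3}$ ($p{\left(F \right)} = 1 + \frac{\left(-2 + F\right) \sqrt{F}}{3} = 1 + \frac{\sqrt{F} \left(-2 + F\right)}{3}$)
$1751 c{\left(6 \right)} + p{\left(499 \right)} = 1751 \cdot 6 + \left(1 + \frac{\sqrt{499} \left(-2 + 499\right)}{3}\right) = 10506 + \left(1 + \frac{1}{3} \sqrt{499} \cdot 497\right) = 10506 + \left(1 + \frac{497 \sqrt{499}}{3}\right) = 10507 + \frac{497 \sqrt{499}}{3}$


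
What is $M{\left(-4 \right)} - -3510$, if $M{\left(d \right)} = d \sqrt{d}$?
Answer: $3510 - 8 i \approx 3510.0 - 8.0 i$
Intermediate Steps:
$M{\left(d \right)} = d^{\frac{3}{2}}$
$M{\left(-4 \right)} - -3510 = \left(-4\right)^{\frac{3}{2}} - -3510 = - 8 i + 3510 = 3510 - 8 i$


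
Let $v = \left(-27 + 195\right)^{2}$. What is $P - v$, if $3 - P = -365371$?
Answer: $337150$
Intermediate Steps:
$P = 365374$ ($P = 3 - -365371 = 3 + 365371 = 365374$)
$v = 28224$ ($v = 168^{2} = 28224$)
$P - v = 365374 - 28224 = 337150$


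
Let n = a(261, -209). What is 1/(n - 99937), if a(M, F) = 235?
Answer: -1/99702 ≈ -1.0030e-5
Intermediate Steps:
n = 235
1/(n - 99937) = 1/(235 - 99937) = 1/(-99702) = -1/99702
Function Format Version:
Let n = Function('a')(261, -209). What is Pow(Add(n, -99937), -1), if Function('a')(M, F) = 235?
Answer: Rational(-1, 99702) ≈ -1.0030e-5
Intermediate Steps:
n = 235
Pow(Add(n, -99937), -1) = Pow(Add(235, -99937), -1) = Pow(-99702, -1) = Rational(-1, 99702)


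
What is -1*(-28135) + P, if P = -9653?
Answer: 18482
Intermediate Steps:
-1*(-28135) + P = -1*(-28135) - 9653 = 28135 - 9653 = 18482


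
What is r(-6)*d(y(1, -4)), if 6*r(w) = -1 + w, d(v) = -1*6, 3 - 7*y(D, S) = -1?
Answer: 7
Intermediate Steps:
y(D, S) = 4/7 (y(D, S) = 3/7 - ⅐*(-1) = 3/7 + ⅐ = 4/7)
d(v) = -6
r(w) = -⅙ + w/6 (r(w) = (-1 + w)/6 = -⅙ + w/6)
r(-6)*d(y(1, -4)) = (-⅙ + (⅙)*(-6))*(-6) = (-⅙ - 1)*(-6) = -7/6*(-6) = 7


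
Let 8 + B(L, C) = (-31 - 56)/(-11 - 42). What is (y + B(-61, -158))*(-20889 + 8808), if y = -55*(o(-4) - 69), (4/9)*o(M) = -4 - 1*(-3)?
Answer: -10020307587/212 ≈ -4.7266e+7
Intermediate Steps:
o(M) = -9/4 (o(M) = 9*(-4 - 1*(-3))/4 = 9*(-4 + 3)/4 = (9/4)*(-1) = -9/4)
B(L, C) = -337/53 (B(L, C) = -8 + (-31 - 56)/(-11 - 42) = -8 - 87/(-53) = -8 - 87*(-1/53) = -8 + 87/53 = -337/53)
y = 15675/4 (y = -55*(-9/4 - 69) = -55*(-285/4) = 15675/4 ≈ 3918.8)
(y + B(-61, -158))*(-20889 + 8808) = (15675/4 - 337/53)*(-20889 + 8808) = (829427/212)*(-12081) = -10020307587/212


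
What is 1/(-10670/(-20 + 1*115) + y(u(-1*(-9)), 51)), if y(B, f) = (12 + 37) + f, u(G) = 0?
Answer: -19/234 ≈ -0.081197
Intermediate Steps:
y(B, f) = 49 + f
1/(-10670/(-20 + 1*115) + y(u(-1*(-9)), 51)) = 1/(-10670/(-20 + 1*115) + (49 + 51)) = 1/(-10670/(-20 + 115) + 100) = 1/(-10670/95 + 100) = 1/(-10670*1/95 + 100) = 1/(-2134/19 + 100) = 1/(-234/19) = -19/234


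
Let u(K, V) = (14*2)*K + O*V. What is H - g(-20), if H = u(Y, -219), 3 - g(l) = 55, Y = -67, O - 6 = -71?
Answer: 12411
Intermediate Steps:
O = -65 (O = 6 - 71 = -65)
g(l) = -52 (g(l) = 3 - 1*55 = 3 - 55 = -52)
u(K, V) = -65*V + 28*K (u(K, V) = (14*2)*K - 65*V = 28*K - 65*V = -65*V + 28*K)
H = 12359 (H = -65*(-219) + 28*(-67) = 14235 - 1876 = 12359)
H - g(-20) = 12359 - 1*(-52) = 12359 + 52 = 12411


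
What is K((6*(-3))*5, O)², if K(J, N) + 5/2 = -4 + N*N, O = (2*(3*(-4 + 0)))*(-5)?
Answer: 828691369/4 ≈ 2.0717e+8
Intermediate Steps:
O = 120 (O = (2*(3*(-4)))*(-5) = (2*(-12))*(-5) = -24*(-5) = 120)
K(J, N) = -13/2 + N² (K(J, N) = -5/2 + (-4 + N*N) = -5/2 + (-4 + N²) = -13/2 + N²)
K((6*(-3))*5, O)² = (-13/2 + 120²)² = (-13/2 + 14400)² = (28787/2)² = 828691369/4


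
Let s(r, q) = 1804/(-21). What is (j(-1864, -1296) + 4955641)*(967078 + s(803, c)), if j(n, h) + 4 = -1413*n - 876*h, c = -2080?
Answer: 8436778787810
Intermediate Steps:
s(r, q) = -1804/21 (s(r, q) = 1804*(-1/21) = -1804/21)
j(n, h) = -4 - 1413*n - 876*h (j(n, h) = -4 + (-1413*n - 876*h) = -4 - 1413*n - 876*h)
(j(-1864, -1296) + 4955641)*(967078 + s(803, c)) = ((-4 - 1413*(-1864) - 876*(-1296)) + 4955641)*(967078 - 1804/21) = ((-4 + 2633832 + 1135296) + 4955641)*(20306834/21) = (3769124 + 4955641)*(20306834/21) = 8724765*(20306834/21) = 8436778787810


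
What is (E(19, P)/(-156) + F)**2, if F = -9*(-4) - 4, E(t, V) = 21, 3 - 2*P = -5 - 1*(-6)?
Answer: 2745649/2704 ≈ 1015.4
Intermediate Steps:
P = 1 (P = 3/2 - (-5 - 1*(-6))/2 = 3/2 - (-5 + 6)/2 = 3/2 - 1/2*1 = 3/2 - 1/2 = 1)
F = 32 (F = 36 - 4 = 32)
(E(19, P)/(-156) + F)**2 = (21/(-156) + 32)**2 = (21*(-1/156) + 32)**2 = (-7/52 + 32)**2 = (1657/52)**2 = 2745649/2704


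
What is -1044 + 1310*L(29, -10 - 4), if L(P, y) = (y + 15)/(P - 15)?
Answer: -6653/7 ≈ -950.43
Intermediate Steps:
L(P, y) = (15 + y)/(-15 + P)
-1044 + 1310*L(29, -10 - 4) = -1044 + 1310*((15 + (-10 - 4))/(-15 + 29)) = -1044 + 1310*((15 - 14)/14) = -1044 + 1310*((1/14)*1) = -1044 + 1310*(1/14) = -1044 + 655/7 = -6653/7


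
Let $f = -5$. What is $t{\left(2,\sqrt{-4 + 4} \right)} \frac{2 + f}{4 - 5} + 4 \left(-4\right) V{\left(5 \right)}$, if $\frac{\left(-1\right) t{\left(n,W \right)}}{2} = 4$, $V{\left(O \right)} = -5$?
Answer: $56$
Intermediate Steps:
$t{\left(n,W \right)} = -8$ ($t{\left(n,W \right)} = \left(-2\right) 4 = -8$)
$t{\left(2,\sqrt{-4 + 4} \right)} \frac{2 + f}{4 - 5} + 4 \left(-4\right) V{\left(5 \right)} = - 8 \frac{2 - 5}{4 - 5} + 4 \left(-4\right) \left(-5\right) = - 8 \left(- \frac{3}{-1}\right) - -80 = - 8 \left(\left(-3\right) \left(-1\right)\right) + 80 = \left(-8\right) 3 + 80 = -24 + 80 = 56$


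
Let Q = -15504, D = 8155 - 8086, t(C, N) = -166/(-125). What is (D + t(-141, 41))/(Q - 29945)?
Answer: -8791/5681125 ≈ -0.0015474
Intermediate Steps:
t(C, N) = 166/125 (t(C, N) = -166*(-1/125) = 166/125)
D = 69
(D + t(-141, 41))/(Q - 29945) = (69 + 166/125)/(-15504 - 29945) = (8791/125)/(-45449) = (8791/125)*(-1/45449) = -8791/5681125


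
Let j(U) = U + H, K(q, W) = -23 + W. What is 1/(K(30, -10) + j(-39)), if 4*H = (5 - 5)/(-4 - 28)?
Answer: -1/72 ≈ -0.013889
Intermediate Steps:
H = 0 (H = ((5 - 5)/(-4 - 28))/4 = (0/(-32))/4 = (0*(-1/32))/4 = (¼)*0 = 0)
j(U) = U (j(U) = U + 0 = U)
1/(K(30, -10) + j(-39)) = 1/((-23 - 10) - 39) = 1/(-33 - 39) = 1/(-72) = -1/72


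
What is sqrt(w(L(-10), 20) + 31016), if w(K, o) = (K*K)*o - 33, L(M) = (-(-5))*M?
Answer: sqrt(80983) ≈ 284.58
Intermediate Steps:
L(M) = 5*M (L(M) = (-5*(-1))*M = 5*M)
w(K, o) = -33 + o*K**2 (w(K, o) = K**2*o - 33 = o*K**2 - 33 = -33 + o*K**2)
sqrt(w(L(-10), 20) + 31016) = sqrt((-33 + 20*(5*(-10))**2) + 31016) = sqrt((-33 + 20*(-50)**2) + 31016) = sqrt((-33 + 20*2500) + 31016) = sqrt((-33 + 50000) + 31016) = sqrt(49967 + 31016) = sqrt(80983)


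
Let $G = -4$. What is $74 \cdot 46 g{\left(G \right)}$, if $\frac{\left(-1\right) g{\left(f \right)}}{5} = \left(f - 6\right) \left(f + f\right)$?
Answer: $-1361600$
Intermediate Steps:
$g{\left(f \right)} = - 10 f \left(-6 + f\right)$ ($g{\left(f \right)} = - 5 \left(f - 6\right) \left(f + f\right) = - 5 \left(-6 + f\right) 2 f = - 5 \cdot 2 f \left(-6 + f\right) = - 10 f \left(-6 + f\right)$)
$74 \cdot 46 g{\left(G \right)} = 74 \cdot 46 \cdot 10 \left(-4\right) \left(6 - -4\right) = 3404 \cdot 10 \left(-4\right) \left(6 + 4\right) = 3404 \cdot 10 \left(-4\right) 10 = 3404 \left(-400\right) = -1361600$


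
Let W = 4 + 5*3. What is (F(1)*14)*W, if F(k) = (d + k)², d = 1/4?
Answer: 3325/8 ≈ 415.63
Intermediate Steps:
W = 19 (W = 4 + 15 = 19)
d = ¼ ≈ 0.25000
F(k) = (¼ + k)²
(F(1)*14)*W = (((1 + 4*1)²/16)*14)*19 = (((1 + 4)²/16)*14)*19 = (((1/16)*5²)*14)*19 = (((1/16)*25)*14)*19 = ((25/16)*14)*19 = (175/8)*19 = 3325/8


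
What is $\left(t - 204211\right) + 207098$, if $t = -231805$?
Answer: $-228918$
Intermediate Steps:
$\left(t - 204211\right) + 207098 = \left(-231805 - 204211\right) + 207098 = -436016 + 207098 = -228918$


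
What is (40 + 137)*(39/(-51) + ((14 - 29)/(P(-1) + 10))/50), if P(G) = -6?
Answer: -101067/680 ≈ -148.63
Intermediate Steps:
(40 + 137)*(39/(-51) + ((14 - 29)/(P(-1) + 10))/50) = (40 + 137)*(39/(-51) + ((14 - 29)/(-6 + 10))/50) = 177*(39*(-1/51) - 15/4*(1/50)) = 177*(-13/17 - 15*1/4*(1/50)) = 177*(-13/17 - 15/4*1/50) = 177*(-13/17 - 3/40) = 177*(-571/680) = -101067/680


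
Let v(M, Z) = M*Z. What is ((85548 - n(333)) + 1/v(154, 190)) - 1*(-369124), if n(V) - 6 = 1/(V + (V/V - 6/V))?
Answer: 17613869845169/38740240 ≈ 4.5467e+5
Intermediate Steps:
n(V) = 6 + 1/(1 + V - 6/V) (n(V) = 6 + 1/(V + (V/V - 6/V)) = 6 + 1/(V + (1 - 6/V)) = 6 + 1/(1 + V - 6/V))
((85548 - n(333)) + 1/v(154, 190)) - 1*(-369124) = ((85548 - (-36 + 6*333² + 7*333)/(-6 + 333 + 333²)) + 1/(154*190)) - 1*(-369124) = ((85548 - (-36 + 6*110889 + 2331)/(-6 + 333 + 110889)) + 1/29260) + 369124 = ((85548 - (-36 + 665334 + 2331)/111216) + 1/29260) + 369124 = ((85548 - 667629/111216) + 1/29260) + 369124 = ((85548 - 1*222543/37072) + 1/29260) + 369124 = ((85548 - 222543/37072) + 1/29260) + 369124 = (3171212913/37072 + 1/29260) + 369124 = 3313917495409/38740240 + 369124 = 17613869845169/38740240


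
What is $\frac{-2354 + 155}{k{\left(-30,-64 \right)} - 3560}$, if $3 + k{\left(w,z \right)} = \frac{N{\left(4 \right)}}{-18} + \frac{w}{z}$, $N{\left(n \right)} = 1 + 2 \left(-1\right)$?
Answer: $\frac{633312}{1025993} \approx 0.61727$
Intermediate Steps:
$N{\left(n \right)} = -1$ ($N{\left(n \right)} = 1 - 2 = -1$)
$k{\left(w,z \right)} = - \frac{53}{18} + \frac{w}{z}$ ($k{\left(w,z \right)} = -3 + \left(- \frac{1}{-18} + \frac{w}{z}\right) = -3 + \left(\left(-1\right) \left(- \frac{1}{18}\right) + \frac{w}{z}\right) = -3 + \left(\frac{1}{18} + \frac{w}{z}\right) = - \frac{53}{18} + \frac{w}{z}$)
$\frac{-2354 + 155}{k{\left(-30,-64 \right)} - 3560} = \frac{-2354 + 155}{\left(- \frac{53}{18} - \frac{30}{-64}\right) - 3560} = - \frac{2199}{\left(- \frac{53}{18} - - \frac{15}{32}\right) - 3560} = - \frac{2199}{\left(- \frac{53}{18} + \frac{15}{32}\right) - 3560} = - \frac{2199}{- \frac{713}{288} - 3560} = - \frac{2199}{- \frac{1025993}{288}} = \left(-2199\right) \left(- \frac{288}{1025993}\right) = \frac{633312}{1025993}$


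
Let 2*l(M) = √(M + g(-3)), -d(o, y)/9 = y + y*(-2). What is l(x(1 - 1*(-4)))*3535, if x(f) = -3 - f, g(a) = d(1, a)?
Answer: 3535*I*√35/2 ≈ 10457.0*I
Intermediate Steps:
d(o, y) = 9*y (d(o, y) = -9*(y + y*(-2)) = -9*(y - 2*y) = -(-9)*y = 9*y)
g(a) = 9*a
l(M) = √(-27 + M)/2 (l(M) = √(M + 9*(-3))/2 = √(M - 27)/2 = √(-27 + M)/2)
l(x(1 - 1*(-4)))*3535 = (√(-27 + (-3 - (1 - 1*(-4))))/2)*3535 = (√(-27 + (-3 - (1 + 4)))/2)*3535 = (√(-27 + (-3 - 1*5))/2)*3535 = (√(-27 + (-3 - 5))/2)*3535 = (√(-27 - 8)/2)*3535 = (√(-35)/2)*3535 = ((I*√35)/2)*3535 = (I*√35/2)*3535 = 3535*I*√35/2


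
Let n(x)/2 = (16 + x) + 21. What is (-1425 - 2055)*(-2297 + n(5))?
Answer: 7701240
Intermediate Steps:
n(x) = 74 + 2*x (n(x) = 2*((16 + x) + 21) = 2*(37 + x) = 74 + 2*x)
(-1425 - 2055)*(-2297 + n(5)) = (-1425 - 2055)*(-2297 + (74 + 2*5)) = -3480*(-2297 + (74 + 10)) = -3480*(-2297 + 84) = -3480*(-2213) = 7701240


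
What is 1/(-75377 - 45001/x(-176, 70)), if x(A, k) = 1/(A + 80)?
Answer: 1/4244719 ≈ 2.3559e-7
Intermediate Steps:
x(A, k) = 1/(80 + A)
1/(-75377 - 45001/x(-176, 70)) = 1/(-75377 - 45001/(1/(80 - 176))) = 1/(-75377 - 45001/(1/(-96))) = 1/(-75377 - 45001/(-1/96)) = 1/(-75377 - 45001*(-96)) = 1/(-75377 + 4320096) = 1/4244719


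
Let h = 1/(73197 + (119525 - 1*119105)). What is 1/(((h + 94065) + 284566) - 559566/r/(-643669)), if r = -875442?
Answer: 6913800389646111/2617779155419146871787 ≈ 2.6411e-6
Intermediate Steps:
h = 1/73617 (h = 1/(73197 + (119525 - 119105)) = 1/(73197 + 420) = 1/73617 ≈ 1.3584e-5)
1/(((h + 94065) + 284566) - 559566/r/(-643669)) = 1/(((1/73617 + 94065) + 284566) - 559566/(-875442)/(-643669)) = 1/((6924783106/73617 + 284566) - 559566*(-1/875442)*(-1/643669)) = 1/(27873678328/73617 + (93261/145907)*(-1/643669)) = 1/(27873678328/73617 - 93261/93915812783) = 1/(2617779155419146871787/6913800389646111) = 6913800389646111/2617779155419146871787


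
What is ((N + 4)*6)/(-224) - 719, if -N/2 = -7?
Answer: -40291/56 ≈ -719.48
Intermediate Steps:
N = 14 (N = -2*(-7) = 14)
((N + 4)*6)/(-224) - 719 = ((14 + 4)*6)/(-224) - 719 = -9*6/112 - 719 = -1/224*108 - 719 = -27/56 - 719 = -40291/56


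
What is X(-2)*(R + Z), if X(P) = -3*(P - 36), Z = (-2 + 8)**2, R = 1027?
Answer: 121182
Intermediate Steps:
Z = 36 (Z = 6**2 = 36)
X(P) = 108 - 3*P (X(P) = -3*(-36 + P) = 108 - 3*P)
X(-2)*(R + Z) = (108 - 3*(-2))*(1027 + 36) = (108 + 6)*1063 = 114*1063 = 121182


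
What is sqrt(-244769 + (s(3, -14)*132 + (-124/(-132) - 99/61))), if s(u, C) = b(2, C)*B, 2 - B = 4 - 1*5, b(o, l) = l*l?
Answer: I*sqrt(677334974745)/2013 ≈ 408.84*I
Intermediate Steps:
b(o, l) = l**2
B = 3 (B = 2 - (4 - 1*5) = 2 - (4 - 5) = 2 - 1*(-1) = 2 + 1 = 3)
s(u, C) = 3*C**2 (s(u, C) = C**2*3 = 3*C**2)
sqrt(-244769 + (s(3, -14)*132 + (-124/(-132) - 99/61))) = sqrt(-244769 + ((3*(-14)**2)*132 + (-124/(-132) - 99/61))) = sqrt(-244769 + ((3*196)*132 + (-124*(-1/132) - 99*1/61))) = sqrt(-244769 + (588*132 + (31/33 - 99/61))) = sqrt(-244769 + (77616 - 1376/2013)) = sqrt(-244769 + 156239632/2013) = sqrt(-336480365/2013) = I*sqrt(677334974745)/2013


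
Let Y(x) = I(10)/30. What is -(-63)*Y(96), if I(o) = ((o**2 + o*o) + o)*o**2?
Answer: 44100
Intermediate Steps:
I(o) = o**2*(o + 2*o**2) (I(o) = ((o**2 + o**2) + o)*o**2 = (2*o**2 + o)*o**2 = (o + 2*o**2)*o**2 = o**2*(o + 2*o**2))
Y(x) = 700 (Y(x) = (10**3*(1 + 2*10))/30 = (1000*(1 + 20))*(1/30) = (1000*21)*(1/30) = 21000*(1/30) = 700)
-(-63)*Y(96) = -(-63)*700 = -63*(-700) = 44100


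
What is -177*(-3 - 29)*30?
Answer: 169920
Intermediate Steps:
-177*(-3 - 29)*30 = -177*(-32)*30 = 5664*30 = 169920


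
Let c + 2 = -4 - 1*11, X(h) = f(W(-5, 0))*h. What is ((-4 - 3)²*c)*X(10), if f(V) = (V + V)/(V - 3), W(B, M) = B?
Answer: -20825/2 ≈ -10413.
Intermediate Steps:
f(V) = 2*V/(-3 + V) (f(V) = (2*V)/(-3 + V) = 2*V/(-3 + V))
X(h) = 5*h/4 (X(h) = (2*(-5)/(-3 - 5))*h = (2*(-5)/(-8))*h = (2*(-5)*(-⅛))*h = 5*h/4)
c = -17 (c = -2 + (-4 - 1*11) = -2 + (-4 - 11) = -2 - 15 = -17)
((-4 - 3)²*c)*X(10) = ((-4 - 3)²*(-17))*((5/4)*10) = ((-7)²*(-17))*(25/2) = (49*(-17))*(25/2) = -833*25/2 = -20825/2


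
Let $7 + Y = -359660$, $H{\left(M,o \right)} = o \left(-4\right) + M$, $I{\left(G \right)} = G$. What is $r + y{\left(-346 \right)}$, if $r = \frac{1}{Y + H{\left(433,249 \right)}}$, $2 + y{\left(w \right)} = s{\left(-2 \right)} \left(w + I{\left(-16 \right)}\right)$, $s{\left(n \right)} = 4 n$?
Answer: $\frac{1042505619}{360230} \approx 2894.0$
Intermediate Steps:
$H{\left(M,o \right)} = M - 4 o$ ($H{\left(M,o \right)} = - 4 o + M = M - 4 o$)
$Y = -359667$ ($Y = -7 - 359660 = -359667$)
$y{\left(w \right)} = 126 - 8 w$ ($y{\left(w \right)} = -2 + 4 \left(-2\right) \left(w - 16\right) = -2 - 8 \left(-16 + w\right) = -2 - \left(-128 + 8 w\right) = 126 - 8 w$)
$r = - \frac{1}{360230}$ ($r = \frac{1}{-359667 + \left(433 - 996\right)} = \frac{1}{-359667 - 563} = \frac{1}{-360230} = - \frac{1}{360230} \approx -2.776 \cdot 10^{-6}$)
$r + y{\left(-346 \right)} = - \frac{1}{360230} + \left(126 - -2768\right) = - \frac{1}{360230} + \left(126 + 2768\right) = - \frac{1}{360230} + 2894 = \frac{1042505619}{360230}$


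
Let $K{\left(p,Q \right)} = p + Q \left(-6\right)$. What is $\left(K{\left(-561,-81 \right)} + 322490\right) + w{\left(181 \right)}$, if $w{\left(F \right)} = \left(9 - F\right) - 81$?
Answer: $322162$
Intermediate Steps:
$w{\left(F \right)} = -72 - F$
$K{\left(p,Q \right)} = p - 6 Q$
$\left(K{\left(-561,-81 \right)} + 322490\right) + w{\left(181 \right)} = \left(\left(-561 - -486\right) + 322490\right) - 253 = \left(\left(-561 + 486\right) + 322490\right) - 253 = \left(-75 + 322490\right) - 253 = 322415 - 253 = 322162$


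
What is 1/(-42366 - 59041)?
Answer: -1/101407 ≈ -9.8613e-6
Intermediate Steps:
1/(-42366 - 59041) = 1/(-101407) = -1/101407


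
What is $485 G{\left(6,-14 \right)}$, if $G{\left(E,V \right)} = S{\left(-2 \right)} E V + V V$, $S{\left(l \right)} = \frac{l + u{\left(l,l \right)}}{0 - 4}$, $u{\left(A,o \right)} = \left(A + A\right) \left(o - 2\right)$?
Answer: $237650$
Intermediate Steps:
$u{\left(A,o \right)} = 2 A \left(-2 + o\right)$
$S{\left(l \right)} = - \frac{l}{4} - \frac{l \left(-2 + l\right)}{2}$ ($S{\left(l \right)} = \frac{l + 2 l \left(-2 + l\right)}{0 - 4} = \frac{l + 2 l \left(-2 + l\right)}{-4} = \left(l + 2 l \left(-2 + l\right)\right) \left(- \frac{1}{4}\right) = - \frac{l}{4} - \frac{l \left(-2 + l\right)}{2}$)
$G{\left(E,V \right)} = V^{2} - \frac{7 E V}{2}$ ($G{\left(E,V \right)} = \frac{1}{4} \left(-2\right) \left(3 - -4\right) E V + V V = \frac{1}{4} \left(-2\right) \left(3 + 4\right) E V + V^{2} = \frac{1}{4} \left(-2\right) 7 E V + V^{2} = - \frac{7 E}{2} V + V^{2} = - \frac{7 E V}{2} + V^{2} = V^{2} - \frac{7 E V}{2}$)
$485 G{\left(6,-14 \right)} = 485 \cdot \frac{1}{2} \left(-14\right) \left(\left(-7\right) 6 + 2 \left(-14\right)\right) = 485 \cdot \frac{1}{2} \left(-14\right) \left(-42 - 28\right) = 485 \cdot \frac{1}{2} \left(-14\right) \left(-70\right) = 485 \cdot 490 = 237650$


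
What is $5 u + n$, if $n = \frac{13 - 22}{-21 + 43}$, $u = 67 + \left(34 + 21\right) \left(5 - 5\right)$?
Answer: $\frac{7361}{22} \approx 334.59$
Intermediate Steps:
$u = 67$ ($u = 67 + 55 \cdot 0 = 67 + 0 = 67$)
$n = - \frac{9}{22} \approx -0.40909$
$5 u + n = 5 \cdot 67 - \frac{9}{22} = 335 - \frac{9}{22} = \frac{7361}{22}$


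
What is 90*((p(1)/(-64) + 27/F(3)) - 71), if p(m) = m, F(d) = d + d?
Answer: -191565/32 ≈ -5986.4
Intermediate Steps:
F(d) = 2*d
90*((p(1)/(-64) + 27/F(3)) - 71) = 90*((1/(-64) + 27/((2*3))) - 71) = 90*((1*(-1/64) + 27/6) - 71) = 90*((-1/64 + 27*(1/6)) - 71) = 90*((-1/64 + 9/2) - 71) = 90*(287/64 - 71) = 90*(-4257/64) = -191565/32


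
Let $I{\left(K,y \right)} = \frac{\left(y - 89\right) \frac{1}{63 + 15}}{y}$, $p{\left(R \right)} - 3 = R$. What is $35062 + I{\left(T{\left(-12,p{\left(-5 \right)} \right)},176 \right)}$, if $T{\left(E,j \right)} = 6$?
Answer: $\frac{160443741}{4576} \approx 35062.0$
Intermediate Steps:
$p{\left(R \right)} = 3 + R$
$I{\left(K,y \right)} = \frac{- \frac{89}{78} + \frac{y}{78}}{y}$ ($I{\left(K,y \right)} = \frac{\left(-89 + y\right) \frac{1}{78}}{y} = \frac{- \frac{89}{78} + \frac{y}{78}}{y}$)
$35062 + I{\left(T{\left(-12,p{\left(-5 \right)} \right)},176 \right)} = 35062 + \frac{-89 + 176}{78 \cdot 176} = 35062 + \frac{1}{78} \cdot \frac{1}{176} \cdot 87 = 35062 + \frac{29}{4576} = \frac{160443741}{4576}$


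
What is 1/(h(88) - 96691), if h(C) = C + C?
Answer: -1/96515 ≈ -1.0361e-5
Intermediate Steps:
h(C) = 2*C
1/(h(88) - 96691) = 1/(2*88 - 96691) = 1/(176 - 96691) = 1/(-96515) = -1/96515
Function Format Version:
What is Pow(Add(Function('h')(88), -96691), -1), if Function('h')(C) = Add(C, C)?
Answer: Rational(-1, 96515) ≈ -1.0361e-5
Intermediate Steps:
Function('h')(C) = Mul(2, C)
Pow(Add(Function('h')(88), -96691), -1) = Pow(Add(Mul(2, 88), -96691), -1) = Pow(Add(176, -96691), -1) = Pow(-96515, -1) = Rational(-1, 96515)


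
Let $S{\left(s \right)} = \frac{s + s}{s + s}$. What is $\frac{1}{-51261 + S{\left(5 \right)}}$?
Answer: $- \frac{1}{51260} \approx -1.9508 \cdot 10^{-5}$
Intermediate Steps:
$S{\left(s \right)} = 1$ ($S{\left(s \right)} = \frac{2 s}{2 s} = 2 s \frac{1}{2 s} = 1$)
$\frac{1}{-51261 + S{\left(5 \right)}} = \frac{1}{-51261 + 1} = \frac{1}{-51260} = - \frac{1}{51260}$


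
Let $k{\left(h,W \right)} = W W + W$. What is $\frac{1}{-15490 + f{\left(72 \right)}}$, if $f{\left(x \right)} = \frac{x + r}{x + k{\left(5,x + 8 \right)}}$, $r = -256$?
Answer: $- \frac{819}{12686333} \approx -6.4558 \cdot 10^{-5}$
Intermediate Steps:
$k{\left(h,W \right)} = W + W^{2}$ ($k{\left(h,W \right)} = W^{2} + W = W + W^{2}$)
$f{\left(x \right)} = \frac{-256 + x}{x + \left(8 + x\right) \left(9 + x\right)}$ ($f{\left(x \right)} = \frac{x - 256}{x + \left(x + 8\right) \left(1 + \left(x + 8\right)\right)} = \frac{-256 + x}{x + \left(8 + x\right) \left(1 + \left(8 + x\right)\right)} = \frac{-256 + x}{x + \left(8 + x\right) \left(9 + x\right)}$)
$\frac{1}{-15490 + f{\left(72 \right)}} = \frac{1}{-15490 + \frac{-256 + 72}{72 + \left(8 + 72\right) \left(9 + 72\right)}} = \frac{1}{-15490 + \frac{1}{72 + 80 \cdot 81} \left(-184\right)} = \frac{1}{-15490 + \frac{1}{72 + 6480} \left(-184\right)} = \frac{1}{-15490 + \frac{1}{6552} \left(-184\right)} = \frac{1}{-15490 - \frac{23}{819}} = \frac{1}{- \frac{12686333}{819}} = - \frac{819}{12686333}$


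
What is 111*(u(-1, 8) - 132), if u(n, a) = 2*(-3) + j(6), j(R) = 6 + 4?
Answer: -14208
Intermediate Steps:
j(R) = 10
u(n, a) = 4 (u(n, a) = 2*(-3) + 10 = -6 + 10 = 4)
111*(u(-1, 8) - 132) = 111*(4 - 132) = 111*(-128) = -14208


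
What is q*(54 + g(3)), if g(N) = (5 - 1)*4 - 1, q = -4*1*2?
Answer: -552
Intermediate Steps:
q = -8 (q = -4*2 = -8)
g(N) = 15 (g(N) = 4*4 - 1 = 16 - 1 = 15)
q*(54 + g(3)) = -8*(54 + 15) = -8*69 = -552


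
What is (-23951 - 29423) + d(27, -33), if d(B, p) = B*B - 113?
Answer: -52758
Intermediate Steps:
d(B, p) = -113 + B² (d(B, p) = B² - 113 = -113 + B²)
(-23951 - 29423) + d(27, -33) = (-23951 - 29423) + (-113 + 27²) = -53374 + (-113 + 729) = -53374 + 616 = -52758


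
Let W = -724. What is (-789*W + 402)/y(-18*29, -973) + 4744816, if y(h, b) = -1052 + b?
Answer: 3202560254/675 ≈ 4.7445e+6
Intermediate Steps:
(-789*W + 402)/y(-18*29, -973) + 4744816 = (-789*(-724) + 402)/(-1052 - 973) + 4744816 = (571236 + 402)/(-2025) + 4744816 = 571638*(-1/2025) + 4744816 = -190546/675 + 4744816 = 3202560254/675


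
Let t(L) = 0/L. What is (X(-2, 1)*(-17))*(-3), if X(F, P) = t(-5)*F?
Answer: 0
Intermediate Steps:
t(L) = 0
X(F, P) = 0 (X(F, P) = 0*F = 0)
(X(-2, 1)*(-17))*(-3) = (0*(-17))*(-3) = 0*(-3) = 0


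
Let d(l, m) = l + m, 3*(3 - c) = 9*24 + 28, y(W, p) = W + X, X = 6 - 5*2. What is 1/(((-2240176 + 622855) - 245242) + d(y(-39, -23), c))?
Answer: -3/5588053 ≈ -5.3686e-7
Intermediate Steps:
X = -4 (X = 6 - 10 = -4)
y(W, p) = -4 + W (y(W, p) = W - 4 = -4 + W)
c = -235/3 (c = 3 - (9*24 + 28)/3 = 3 - (216 + 28)/3 = 3 - ⅓*244 = 3 - 244/3 = -235/3 ≈ -78.333)
1/(((-2240176 + 622855) - 245242) + d(y(-39, -23), c)) = 1/(((-2240176 + 622855) - 245242) + ((-4 - 39) - 235/3)) = 1/((-1617321 - 245242) + (-43 - 235/3)) = 1/(-1862563 - 364/3) = 1/(-5588053/3) = -3/5588053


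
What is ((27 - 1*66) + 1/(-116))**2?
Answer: 20475625/13456 ≈ 1521.7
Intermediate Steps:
((27 - 1*66) + 1/(-116))**2 = ((27 - 66) - 1/116)**2 = (-39 - 1/116)**2 = (-4525/116)**2 = 20475625/13456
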